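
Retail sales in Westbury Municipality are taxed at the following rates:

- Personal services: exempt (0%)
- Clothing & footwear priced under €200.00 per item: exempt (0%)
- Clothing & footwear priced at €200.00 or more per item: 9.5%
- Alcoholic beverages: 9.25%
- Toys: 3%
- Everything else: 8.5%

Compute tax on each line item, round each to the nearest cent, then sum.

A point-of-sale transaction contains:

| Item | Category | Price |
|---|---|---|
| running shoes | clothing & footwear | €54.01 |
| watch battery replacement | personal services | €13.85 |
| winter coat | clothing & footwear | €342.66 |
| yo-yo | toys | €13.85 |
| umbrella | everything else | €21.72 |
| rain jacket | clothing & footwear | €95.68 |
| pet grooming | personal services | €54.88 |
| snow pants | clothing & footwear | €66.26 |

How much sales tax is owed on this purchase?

€34.82

Running shoes €54.01: clothing & footwear, under €200.00 → 0% → €0.00
Watch battery replacement €13.85: personal services → 0% → €0.00
Winter coat €342.66: clothing & footwear, €200.00 or more → 9.5% → €32.55
Yo-yo €13.85: toys → 3% → €0.42
Umbrella €21.72: everything else → 8.5% → €1.85
Rain jacket €95.68: clothing & footwear, under €200.00 → 0% → €0.00
Pet grooming €54.88: personal services → 0% → €0.00
Snow pants €66.26: clothing & footwear, under €200.00 → 0% → €0.00
Total tax = €32.55 + €0.42 + €1.85 = €34.82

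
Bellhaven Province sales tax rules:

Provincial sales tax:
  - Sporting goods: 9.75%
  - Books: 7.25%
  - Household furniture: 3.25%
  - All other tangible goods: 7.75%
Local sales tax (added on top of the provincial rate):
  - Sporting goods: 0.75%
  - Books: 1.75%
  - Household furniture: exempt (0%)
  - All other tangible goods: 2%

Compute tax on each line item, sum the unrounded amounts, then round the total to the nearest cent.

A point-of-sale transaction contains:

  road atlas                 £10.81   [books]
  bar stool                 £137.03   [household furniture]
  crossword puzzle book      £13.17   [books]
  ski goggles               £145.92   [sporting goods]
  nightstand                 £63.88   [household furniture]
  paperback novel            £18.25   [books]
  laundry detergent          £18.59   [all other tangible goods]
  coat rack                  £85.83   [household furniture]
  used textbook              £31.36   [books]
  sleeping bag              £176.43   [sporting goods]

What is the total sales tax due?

Road atlas £10.81: books → 7.25% + 1.75% local = 9% → £0.9729
Bar stool £137.03: household furniture → 3.25% + 0% local = 3.25% → £4.453475
Crossword puzzle book £13.17: books → 7.25% + 1.75% local = 9% → £1.1853
Ski goggles £145.92: sporting goods → 9.75% + 0.75% local = 10.5% → £15.3216
Nightstand £63.88: household furniture → 3.25% + 0% local = 3.25% → £2.0761
Paperback novel £18.25: books → 7.25% + 1.75% local = 9% → £1.6425
Laundry detergent £18.59: all other tangible goods → 7.75% + 2% local = 9.75% → £1.812525
Coat rack £85.83: household furniture → 3.25% + 0% local = 3.25% → £2.789475
Used textbook £31.36: books → 7.25% + 1.75% local = 9% → £2.8224
Sleeping bag £176.43: sporting goods → 9.75% + 0.75% local = 10.5% → £18.52515
Unrounded tax sum = £51.601425 → £51.60

£51.60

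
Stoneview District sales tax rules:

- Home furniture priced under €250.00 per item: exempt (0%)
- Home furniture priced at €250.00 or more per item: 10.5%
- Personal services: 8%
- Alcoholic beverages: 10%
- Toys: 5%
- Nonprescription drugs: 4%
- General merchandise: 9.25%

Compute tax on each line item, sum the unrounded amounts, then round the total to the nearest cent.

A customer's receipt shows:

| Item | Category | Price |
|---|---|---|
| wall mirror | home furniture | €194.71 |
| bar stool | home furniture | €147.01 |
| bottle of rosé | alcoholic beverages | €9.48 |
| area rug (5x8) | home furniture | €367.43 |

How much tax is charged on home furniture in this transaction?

Wall mirror €194.71: home furniture, under €250.00 → 0% → €0.00
Bar stool €147.01: home furniture, under €250.00 → 0% → €0.00
Area rug (5x8) €367.43: home furniture, €250.00 or more → 10.5% → €38.58015
Tax on home furniture: unrounded sum = €38.58015 → €38.58

€38.58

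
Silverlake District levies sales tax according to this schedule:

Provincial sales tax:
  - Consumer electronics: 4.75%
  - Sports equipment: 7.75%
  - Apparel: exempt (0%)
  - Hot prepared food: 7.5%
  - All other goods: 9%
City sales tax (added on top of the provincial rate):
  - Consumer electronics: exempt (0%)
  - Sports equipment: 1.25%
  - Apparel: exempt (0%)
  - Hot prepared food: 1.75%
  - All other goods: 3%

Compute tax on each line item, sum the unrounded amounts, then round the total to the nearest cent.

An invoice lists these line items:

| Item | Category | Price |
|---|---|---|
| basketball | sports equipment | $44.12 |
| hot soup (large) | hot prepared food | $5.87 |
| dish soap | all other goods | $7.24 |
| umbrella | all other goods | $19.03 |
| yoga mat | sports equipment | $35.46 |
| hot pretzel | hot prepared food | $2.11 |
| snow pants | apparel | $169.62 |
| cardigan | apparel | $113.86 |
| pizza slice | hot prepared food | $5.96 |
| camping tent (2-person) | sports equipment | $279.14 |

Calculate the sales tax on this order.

Basketball $44.12: sports equipment → 7.75% + 1.25% city = 9% → $3.9708
Hot soup (large) $5.87: hot prepared food → 7.5% + 1.75% city = 9.25% → $0.542975
Dish soap $7.24: all other goods → 9% + 3% city = 12% → $0.8688
Umbrella $19.03: all other goods → 9% + 3% city = 12% → $2.2836
Yoga mat $35.46: sports equipment → 7.75% + 1.25% city = 9% → $3.1914
Hot pretzel $2.11: hot prepared food → 7.5% + 1.75% city = 9.25% → $0.195175
Snow pants $169.62: apparel → 0% + 0% city = 0% → $0.00
Cardigan $113.86: apparel → 0% + 0% city = 0% → $0.00
Pizza slice $5.96: hot prepared food → 7.5% + 1.75% city = 9.25% → $0.5513
Camping tent (2-person) $279.14: sports equipment → 7.75% + 1.25% city = 9% → $25.1226
Unrounded tax sum = $36.72665 → $36.73

$36.73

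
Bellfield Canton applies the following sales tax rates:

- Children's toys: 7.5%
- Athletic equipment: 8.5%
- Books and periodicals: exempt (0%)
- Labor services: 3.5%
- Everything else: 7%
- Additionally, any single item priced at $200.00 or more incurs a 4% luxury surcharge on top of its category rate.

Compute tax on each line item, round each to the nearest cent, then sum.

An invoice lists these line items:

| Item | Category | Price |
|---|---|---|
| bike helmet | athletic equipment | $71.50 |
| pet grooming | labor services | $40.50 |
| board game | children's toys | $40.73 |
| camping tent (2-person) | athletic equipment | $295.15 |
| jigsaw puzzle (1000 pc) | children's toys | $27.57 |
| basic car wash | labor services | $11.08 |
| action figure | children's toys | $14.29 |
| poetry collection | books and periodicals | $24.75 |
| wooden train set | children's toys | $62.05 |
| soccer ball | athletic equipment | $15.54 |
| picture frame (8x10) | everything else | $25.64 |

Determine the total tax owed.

$58.73

Bike helmet $71.50: athletic equipment → 8.5% → $6.08
Pet grooming $40.50: labor services → 3.5% → $1.42
Board game $40.73: children's toys → 7.5% → $3.05
Camping tent (2-person) $295.15: athletic equipment → 8.5% + 4% surcharge = 12.5% → $36.89
Jigsaw puzzle (1000 pc) $27.57: children's toys → 7.5% → $2.07
Basic car wash $11.08: labor services → 3.5% → $0.39
Action figure $14.29: children's toys → 7.5% → $1.07
Poetry collection $24.75: books and periodicals → 0% → $0.00
Wooden train set $62.05: children's toys → 7.5% → $4.65
Soccer ball $15.54: athletic equipment → 8.5% → $1.32
Picture frame (8x10) $25.64: everything else → 7% → $1.79
Total tax = $6.08 + $1.42 + $3.05 + $36.89 + $2.07 + $0.39 + $1.07 + $4.65 + $1.32 + $1.79 = $58.73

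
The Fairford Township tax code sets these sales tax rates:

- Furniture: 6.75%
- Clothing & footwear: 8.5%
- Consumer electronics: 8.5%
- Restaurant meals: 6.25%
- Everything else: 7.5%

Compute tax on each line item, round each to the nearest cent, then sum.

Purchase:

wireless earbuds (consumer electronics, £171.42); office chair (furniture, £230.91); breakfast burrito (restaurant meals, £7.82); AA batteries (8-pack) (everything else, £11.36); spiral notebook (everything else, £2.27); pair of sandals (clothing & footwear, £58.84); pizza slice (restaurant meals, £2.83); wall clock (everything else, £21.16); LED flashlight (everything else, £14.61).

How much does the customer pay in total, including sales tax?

£560.76

Wireless earbuds £171.42: consumer electronics → 8.5% → £14.57
Office chair £230.91: furniture → 6.75% → £15.59
Breakfast burrito £7.82: restaurant meals → 6.25% → £0.49
AA batteries (8-pack) £11.36: everything else → 7.5% → £0.85
Spiral notebook £2.27: everything else → 7.5% → £0.17
Pair of sandals £58.84: clothing & footwear → 8.5% → £5.00
Pizza slice £2.83: restaurant meals → 6.25% → £0.18
Wall clock £21.16: everything else → 7.5% → £1.59
LED flashlight £14.61: everything else → 7.5% → £1.10
Subtotal = £521.22; tax = £39.54; total due = £560.76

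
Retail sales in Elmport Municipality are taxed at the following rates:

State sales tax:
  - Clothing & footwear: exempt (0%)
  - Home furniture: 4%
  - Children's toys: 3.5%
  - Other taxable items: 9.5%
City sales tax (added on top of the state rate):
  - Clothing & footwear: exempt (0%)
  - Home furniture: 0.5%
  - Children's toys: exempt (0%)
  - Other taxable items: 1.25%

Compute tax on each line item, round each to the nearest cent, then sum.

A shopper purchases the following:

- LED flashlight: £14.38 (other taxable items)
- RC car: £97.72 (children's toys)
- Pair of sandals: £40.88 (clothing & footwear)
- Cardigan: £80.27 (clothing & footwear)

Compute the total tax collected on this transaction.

£4.97

LED flashlight £14.38: other taxable items → 9.5% + 1.25% city = 10.75% → £1.55
RC car £97.72: children's toys → 3.5% + 0% city = 3.5% → £3.42
Pair of sandals £40.88: clothing & footwear → 0% + 0% city = 0% → £0.00
Cardigan £80.27: clothing & footwear → 0% + 0% city = 0% → £0.00
Total tax = £1.55 + £3.42 = £4.97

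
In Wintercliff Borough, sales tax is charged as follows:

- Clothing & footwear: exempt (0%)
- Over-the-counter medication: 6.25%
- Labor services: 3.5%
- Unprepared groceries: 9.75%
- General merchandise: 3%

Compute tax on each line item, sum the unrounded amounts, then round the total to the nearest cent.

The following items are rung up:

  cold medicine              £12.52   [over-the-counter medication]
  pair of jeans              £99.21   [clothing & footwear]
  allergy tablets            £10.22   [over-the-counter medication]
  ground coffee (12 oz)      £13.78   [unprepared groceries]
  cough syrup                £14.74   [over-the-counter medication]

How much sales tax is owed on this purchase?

Cold medicine £12.52: over-the-counter medication → 6.25% → £0.7825
Pair of jeans £99.21: clothing & footwear → 0% → £0.00
Allergy tablets £10.22: over-the-counter medication → 6.25% → £0.63875
Ground coffee (12 oz) £13.78: unprepared groceries → 9.75% → £1.34355
Cough syrup £14.74: over-the-counter medication → 6.25% → £0.92125
Unrounded tax sum = £3.68605 → £3.69

£3.69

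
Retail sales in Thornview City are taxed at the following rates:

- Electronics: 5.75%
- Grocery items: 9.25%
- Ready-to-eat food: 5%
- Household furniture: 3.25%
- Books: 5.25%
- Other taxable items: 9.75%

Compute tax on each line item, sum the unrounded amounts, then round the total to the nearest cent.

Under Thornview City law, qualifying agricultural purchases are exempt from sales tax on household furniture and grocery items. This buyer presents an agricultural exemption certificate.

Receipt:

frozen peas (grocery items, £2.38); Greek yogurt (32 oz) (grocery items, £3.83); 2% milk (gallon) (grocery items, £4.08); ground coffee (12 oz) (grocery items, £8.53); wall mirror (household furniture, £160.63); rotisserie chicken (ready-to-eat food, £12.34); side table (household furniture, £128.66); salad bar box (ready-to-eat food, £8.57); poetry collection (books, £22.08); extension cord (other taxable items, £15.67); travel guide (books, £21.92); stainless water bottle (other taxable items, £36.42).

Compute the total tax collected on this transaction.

£8.43

Frozen peas £2.38: grocery items, buyer-exempt → 0% → £0.00
Greek yogurt (32 oz) £3.83: grocery items, buyer-exempt → 0% → £0.00
2% milk (gallon) £4.08: grocery items, buyer-exempt → 0% → £0.00
Ground coffee (12 oz) £8.53: grocery items, buyer-exempt → 0% → £0.00
Wall mirror £160.63: household furniture, buyer-exempt → 0% → £0.00
Rotisserie chicken £12.34: ready-to-eat food → 5% → £0.617
Side table £128.66: household furniture, buyer-exempt → 0% → £0.00
Salad bar box £8.57: ready-to-eat food → 5% → £0.4285
Poetry collection £22.08: books → 5.25% → £1.1592
Extension cord £15.67: other taxable items → 9.75% → £1.527825
Travel guide £21.92: books → 5.25% → £1.1508
Stainless water bottle £36.42: other taxable items → 9.75% → £3.55095
Unrounded tax sum = £8.434275 → £8.43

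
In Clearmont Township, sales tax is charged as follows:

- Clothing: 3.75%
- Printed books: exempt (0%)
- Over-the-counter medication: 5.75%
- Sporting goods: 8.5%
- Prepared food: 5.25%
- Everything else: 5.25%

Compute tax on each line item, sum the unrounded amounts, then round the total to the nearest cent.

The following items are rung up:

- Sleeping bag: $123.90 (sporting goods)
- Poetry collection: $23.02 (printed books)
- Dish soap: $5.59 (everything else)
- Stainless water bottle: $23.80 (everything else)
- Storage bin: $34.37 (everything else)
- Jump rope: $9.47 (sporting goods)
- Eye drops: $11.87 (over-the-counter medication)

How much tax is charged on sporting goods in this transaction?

Sleeping bag $123.90: sporting goods → 8.5% → $10.5315
Jump rope $9.47: sporting goods → 8.5% → $0.80495
Tax on sporting goods: unrounded sum = $11.33645 → $11.34

$11.34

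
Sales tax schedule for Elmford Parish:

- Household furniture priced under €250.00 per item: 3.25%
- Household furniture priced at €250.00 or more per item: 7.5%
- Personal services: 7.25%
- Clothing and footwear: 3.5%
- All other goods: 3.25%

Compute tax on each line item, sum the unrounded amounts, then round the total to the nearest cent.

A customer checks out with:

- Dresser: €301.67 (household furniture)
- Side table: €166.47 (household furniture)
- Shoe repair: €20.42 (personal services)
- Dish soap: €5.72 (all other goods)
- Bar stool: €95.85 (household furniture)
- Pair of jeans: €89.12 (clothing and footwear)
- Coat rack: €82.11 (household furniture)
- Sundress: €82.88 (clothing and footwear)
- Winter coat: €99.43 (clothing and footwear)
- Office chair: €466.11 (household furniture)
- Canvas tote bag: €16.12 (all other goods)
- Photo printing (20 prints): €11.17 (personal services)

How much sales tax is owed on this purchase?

Dresser €301.67: household furniture, €250.00 or more → 7.5% → €22.62525
Side table €166.47: household furniture, under €250.00 → 3.25% → €5.410275
Shoe repair €20.42: personal services → 7.25% → €1.48045
Dish soap €5.72: all other goods → 3.25% → €0.1859
Bar stool €95.85: household furniture, under €250.00 → 3.25% → €3.115125
Pair of jeans €89.12: clothing and footwear → 3.5% → €3.1192
Coat rack €82.11: household furniture, under €250.00 → 3.25% → €2.668575
Sundress €82.88: clothing and footwear → 3.5% → €2.9008
Winter coat €99.43: clothing and footwear → 3.5% → €3.48005
Office chair €466.11: household furniture, €250.00 or more → 7.5% → €34.95825
Canvas tote bag €16.12: all other goods → 3.25% → €0.5239
Photo printing (20 prints) €11.17: personal services → 7.25% → €0.809825
Unrounded tax sum = €81.2776 → €81.28

€81.28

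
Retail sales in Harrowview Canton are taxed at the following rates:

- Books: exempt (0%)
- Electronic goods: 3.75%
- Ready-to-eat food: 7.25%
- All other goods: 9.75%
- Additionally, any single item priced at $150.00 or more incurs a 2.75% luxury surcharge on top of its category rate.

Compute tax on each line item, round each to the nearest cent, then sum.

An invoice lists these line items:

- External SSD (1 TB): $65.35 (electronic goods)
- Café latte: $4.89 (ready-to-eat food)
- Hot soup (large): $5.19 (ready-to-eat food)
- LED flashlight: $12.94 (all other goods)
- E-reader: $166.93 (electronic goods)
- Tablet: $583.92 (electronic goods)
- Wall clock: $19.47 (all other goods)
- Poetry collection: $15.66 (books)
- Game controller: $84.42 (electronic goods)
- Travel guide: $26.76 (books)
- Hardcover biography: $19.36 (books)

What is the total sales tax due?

$58.31

External SSD (1 TB) $65.35: electronic goods → 3.75% → $2.45
Café latte $4.89: ready-to-eat food → 7.25% → $0.35
Hot soup (large) $5.19: ready-to-eat food → 7.25% → $0.38
LED flashlight $12.94: all other goods → 9.75% → $1.26
E-reader $166.93: electronic goods → 3.75% + 2.75% surcharge = 6.5% → $10.85
Tablet $583.92: electronic goods → 3.75% + 2.75% surcharge = 6.5% → $37.95
Wall clock $19.47: all other goods → 9.75% → $1.90
Poetry collection $15.66: books → 0% → $0.00
Game controller $84.42: electronic goods → 3.75% → $3.17
Travel guide $26.76: books → 0% → $0.00
Hardcover biography $19.36: books → 0% → $0.00
Total tax = $2.45 + $0.35 + $0.38 + $1.26 + $10.85 + $37.95 + $1.90 + $3.17 = $58.31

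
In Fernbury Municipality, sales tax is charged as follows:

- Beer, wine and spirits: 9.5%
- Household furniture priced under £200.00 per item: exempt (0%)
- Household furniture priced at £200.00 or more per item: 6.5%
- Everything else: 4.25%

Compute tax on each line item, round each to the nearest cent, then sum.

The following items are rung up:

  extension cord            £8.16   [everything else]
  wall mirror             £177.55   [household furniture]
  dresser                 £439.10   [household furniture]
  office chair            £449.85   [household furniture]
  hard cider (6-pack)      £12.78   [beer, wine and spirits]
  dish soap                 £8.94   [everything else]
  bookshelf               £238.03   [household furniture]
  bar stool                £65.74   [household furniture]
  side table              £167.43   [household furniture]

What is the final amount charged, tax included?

Extension cord £8.16: everything else → 4.25% → £0.35
Wall mirror £177.55: household furniture, under £200.00 → 0% → £0.00
Dresser £439.10: household furniture, £200.00 or more → 6.5% → £28.54
Office chair £449.85: household furniture, £200.00 or more → 6.5% → £29.24
Hard cider (6-pack) £12.78: beer, wine and spirits → 9.5% → £1.21
Dish soap £8.94: everything else → 4.25% → £0.38
Bookshelf £238.03: household furniture, £200.00 or more → 6.5% → £15.47
Bar stool £65.74: household furniture, under £200.00 → 0% → £0.00
Side table £167.43: household furniture, under £200.00 → 0% → £0.00
Subtotal = £1567.58; tax = £75.19; total due = £1642.77

£1642.77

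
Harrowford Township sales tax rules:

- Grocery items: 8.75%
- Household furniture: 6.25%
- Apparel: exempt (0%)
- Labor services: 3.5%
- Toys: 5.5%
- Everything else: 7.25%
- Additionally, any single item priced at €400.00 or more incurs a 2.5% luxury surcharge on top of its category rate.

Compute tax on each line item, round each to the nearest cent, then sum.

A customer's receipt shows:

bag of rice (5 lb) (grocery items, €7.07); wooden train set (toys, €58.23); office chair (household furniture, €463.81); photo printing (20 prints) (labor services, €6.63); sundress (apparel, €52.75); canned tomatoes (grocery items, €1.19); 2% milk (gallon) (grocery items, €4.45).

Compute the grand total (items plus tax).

Bag of rice (5 lb) €7.07: grocery items → 8.75% → €0.62
Wooden train set €58.23: toys → 5.5% → €3.20
Office chair €463.81: household furniture → 6.25% + 2.5% surcharge = 8.75% → €40.58
Photo printing (20 prints) €6.63: labor services → 3.5% → €0.23
Sundress €52.75: apparel → 0% → €0.00
Canned tomatoes €1.19: grocery items → 8.75% → €0.10
2% milk (gallon) €4.45: grocery items → 8.75% → €0.39
Subtotal = €594.13; tax = €45.12; total due = €639.25

€639.25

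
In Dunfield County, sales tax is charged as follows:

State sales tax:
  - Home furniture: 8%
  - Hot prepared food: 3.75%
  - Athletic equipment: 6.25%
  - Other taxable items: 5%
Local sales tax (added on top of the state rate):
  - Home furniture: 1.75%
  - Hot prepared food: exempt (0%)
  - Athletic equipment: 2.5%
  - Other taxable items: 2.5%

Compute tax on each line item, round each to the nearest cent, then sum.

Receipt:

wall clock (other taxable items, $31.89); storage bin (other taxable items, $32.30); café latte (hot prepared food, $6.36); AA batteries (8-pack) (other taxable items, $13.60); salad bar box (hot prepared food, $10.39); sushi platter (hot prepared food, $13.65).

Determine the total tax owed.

$6.97

Wall clock $31.89: other taxable items → 5% + 2.5% local = 7.5% → $2.39
Storage bin $32.30: other taxable items → 5% + 2.5% local = 7.5% → $2.42
Café latte $6.36: hot prepared food → 3.75% + 0% local = 3.75% → $0.24
AA batteries (8-pack) $13.60: other taxable items → 5% + 2.5% local = 7.5% → $1.02
Salad bar box $10.39: hot prepared food → 3.75% + 0% local = 3.75% → $0.39
Sushi platter $13.65: hot prepared food → 3.75% + 0% local = 3.75% → $0.51
Total tax = $2.39 + $2.42 + $0.24 + $1.02 + $0.39 + $0.51 = $6.97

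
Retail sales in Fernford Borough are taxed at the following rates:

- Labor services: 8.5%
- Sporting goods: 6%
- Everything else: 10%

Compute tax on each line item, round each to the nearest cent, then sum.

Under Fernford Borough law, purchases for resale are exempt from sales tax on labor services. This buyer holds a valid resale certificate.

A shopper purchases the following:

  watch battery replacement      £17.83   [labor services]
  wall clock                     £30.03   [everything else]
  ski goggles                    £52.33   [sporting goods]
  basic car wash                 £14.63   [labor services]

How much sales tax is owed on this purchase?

£6.14

Watch battery replacement £17.83: labor services, buyer-exempt → 0% → £0.00
Wall clock £30.03: everything else → 10% → £3.00
Ski goggles £52.33: sporting goods → 6% → £3.14
Basic car wash £14.63: labor services, buyer-exempt → 0% → £0.00
Total tax = £3.00 + £3.14 = £6.14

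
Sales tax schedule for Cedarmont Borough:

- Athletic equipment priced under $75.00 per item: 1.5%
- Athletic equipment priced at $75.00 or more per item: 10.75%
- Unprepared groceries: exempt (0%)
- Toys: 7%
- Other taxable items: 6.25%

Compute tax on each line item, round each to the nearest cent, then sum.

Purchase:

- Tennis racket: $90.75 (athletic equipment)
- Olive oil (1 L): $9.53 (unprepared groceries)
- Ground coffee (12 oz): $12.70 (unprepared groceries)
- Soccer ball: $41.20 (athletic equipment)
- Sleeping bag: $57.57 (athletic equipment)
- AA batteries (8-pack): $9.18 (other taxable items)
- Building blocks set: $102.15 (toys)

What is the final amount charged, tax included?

Tennis racket $90.75: athletic equipment, $75.00 or more → 10.75% → $9.76
Olive oil (1 L) $9.53: unprepared groceries → 0% → $0.00
Ground coffee (12 oz) $12.70: unprepared groceries → 0% → $0.00
Soccer ball $41.20: athletic equipment, under $75.00 → 1.5% → $0.62
Sleeping bag $57.57: athletic equipment, under $75.00 → 1.5% → $0.86
AA batteries (8-pack) $9.18: other taxable items → 6.25% → $0.57
Building blocks set $102.15: toys → 7% → $7.15
Subtotal = $323.08; tax = $18.96; total due = $342.04

$342.04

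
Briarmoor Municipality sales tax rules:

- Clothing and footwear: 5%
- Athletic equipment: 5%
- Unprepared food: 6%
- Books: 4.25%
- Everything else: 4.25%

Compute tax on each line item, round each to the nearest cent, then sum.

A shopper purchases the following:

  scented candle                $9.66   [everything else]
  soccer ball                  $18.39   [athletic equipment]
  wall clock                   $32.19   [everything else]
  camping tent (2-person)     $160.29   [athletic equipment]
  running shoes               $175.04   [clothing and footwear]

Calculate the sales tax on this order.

Scented candle $9.66: everything else → 4.25% → $0.41
Soccer ball $18.39: athletic equipment → 5% → $0.92
Wall clock $32.19: everything else → 4.25% → $1.37
Camping tent (2-person) $160.29: athletic equipment → 5% → $8.01
Running shoes $175.04: clothing and footwear → 5% → $8.75
Total tax = $0.41 + $0.92 + $1.37 + $8.01 + $8.75 = $19.46

$19.46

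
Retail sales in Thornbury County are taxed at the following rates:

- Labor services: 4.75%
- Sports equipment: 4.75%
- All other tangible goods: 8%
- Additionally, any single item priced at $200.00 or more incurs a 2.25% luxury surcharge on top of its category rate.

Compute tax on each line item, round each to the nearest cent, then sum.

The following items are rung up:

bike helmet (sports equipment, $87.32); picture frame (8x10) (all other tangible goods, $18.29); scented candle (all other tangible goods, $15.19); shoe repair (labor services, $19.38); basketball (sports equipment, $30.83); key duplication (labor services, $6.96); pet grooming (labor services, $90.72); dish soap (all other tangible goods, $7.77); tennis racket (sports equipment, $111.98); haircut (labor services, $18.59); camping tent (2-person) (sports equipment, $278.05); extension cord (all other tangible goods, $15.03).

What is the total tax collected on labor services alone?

Shoe repair $19.38: labor services → 4.75% → $0.92
Key duplication $6.96: labor services → 4.75% → $0.33
Pet grooming $90.72: labor services → 4.75% → $4.31
Haircut $18.59: labor services → 4.75% → $0.88
Tax on labor services = $0.92 + $0.33 + $4.31 + $0.88 = $6.44

$6.44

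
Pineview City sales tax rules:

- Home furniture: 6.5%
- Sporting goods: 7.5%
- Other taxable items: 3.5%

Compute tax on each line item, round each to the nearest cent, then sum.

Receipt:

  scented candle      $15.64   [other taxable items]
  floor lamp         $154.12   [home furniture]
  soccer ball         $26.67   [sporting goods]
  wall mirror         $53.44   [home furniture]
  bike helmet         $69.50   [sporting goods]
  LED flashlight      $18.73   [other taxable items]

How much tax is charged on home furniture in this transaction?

Floor lamp $154.12: home furniture → 6.5% → $10.02
Wall mirror $53.44: home furniture → 6.5% → $3.47
Tax on home furniture = $10.02 + $3.47 = $13.49

$13.49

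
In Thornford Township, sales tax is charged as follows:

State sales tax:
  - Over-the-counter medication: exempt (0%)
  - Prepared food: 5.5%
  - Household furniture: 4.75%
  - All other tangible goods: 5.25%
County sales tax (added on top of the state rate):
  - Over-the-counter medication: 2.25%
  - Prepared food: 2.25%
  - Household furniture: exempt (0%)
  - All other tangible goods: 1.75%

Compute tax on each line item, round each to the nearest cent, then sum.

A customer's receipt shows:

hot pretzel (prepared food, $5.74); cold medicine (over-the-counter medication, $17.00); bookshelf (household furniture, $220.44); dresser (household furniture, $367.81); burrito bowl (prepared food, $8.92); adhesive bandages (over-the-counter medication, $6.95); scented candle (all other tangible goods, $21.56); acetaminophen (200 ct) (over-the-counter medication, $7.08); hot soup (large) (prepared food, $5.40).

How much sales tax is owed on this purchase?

Hot pretzel $5.74: prepared food → 5.5% + 2.25% county = 7.75% → $0.44
Cold medicine $17.00: over-the-counter medication → 0% + 2.25% county = 2.25% → $0.38
Bookshelf $220.44: household furniture → 4.75% + 0% county = 4.75% → $10.47
Dresser $367.81: household furniture → 4.75% + 0% county = 4.75% → $17.47
Burrito bowl $8.92: prepared food → 5.5% + 2.25% county = 7.75% → $0.69
Adhesive bandages $6.95: over-the-counter medication → 0% + 2.25% county = 2.25% → $0.16
Scented candle $21.56: all other tangible goods → 5.25% + 1.75% county = 7% → $1.51
Acetaminophen (200 ct) $7.08: over-the-counter medication → 0% + 2.25% county = 2.25% → $0.16
Hot soup (large) $5.40: prepared food → 5.5% + 2.25% county = 7.75% → $0.42
Total tax = $0.44 + $0.38 + $10.47 + $17.47 + $0.69 + $0.16 + $1.51 + $0.16 + $0.42 = $31.70

$31.70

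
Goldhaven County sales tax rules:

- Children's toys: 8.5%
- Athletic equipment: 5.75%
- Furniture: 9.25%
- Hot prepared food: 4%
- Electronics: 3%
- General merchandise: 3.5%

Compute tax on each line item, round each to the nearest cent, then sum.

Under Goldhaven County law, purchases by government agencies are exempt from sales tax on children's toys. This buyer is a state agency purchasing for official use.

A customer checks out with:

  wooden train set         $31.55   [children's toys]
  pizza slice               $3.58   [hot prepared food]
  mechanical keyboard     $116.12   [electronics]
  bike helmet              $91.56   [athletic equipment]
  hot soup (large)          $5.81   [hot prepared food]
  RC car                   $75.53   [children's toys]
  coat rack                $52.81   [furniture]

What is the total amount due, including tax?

Wooden train set $31.55: children's toys, buyer-exempt → 0% → $0.00
Pizza slice $3.58: hot prepared food → 4% → $0.14
Mechanical keyboard $116.12: electronics → 3% → $3.48
Bike helmet $91.56: athletic equipment → 5.75% → $5.26
Hot soup (large) $5.81: hot prepared food → 4% → $0.23
RC car $75.53: children's toys, buyer-exempt → 0% → $0.00
Coat rack $52.81: furniture → 9.25% → $4.88
Subtotal = $376.96; tax = $13.99; total due = $390.95

$390.95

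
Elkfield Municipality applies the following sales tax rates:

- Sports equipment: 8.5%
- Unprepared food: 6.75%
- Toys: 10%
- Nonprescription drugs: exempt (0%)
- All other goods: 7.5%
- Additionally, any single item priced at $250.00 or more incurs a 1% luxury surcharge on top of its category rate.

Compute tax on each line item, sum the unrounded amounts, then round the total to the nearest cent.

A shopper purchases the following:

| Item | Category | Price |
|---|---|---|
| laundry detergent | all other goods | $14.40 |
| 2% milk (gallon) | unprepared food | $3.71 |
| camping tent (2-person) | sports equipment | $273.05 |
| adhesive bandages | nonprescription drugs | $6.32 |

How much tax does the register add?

Laundry detergent $14.40: all other goods → 7.5% → $1.08
2% milk (gallon) $3.71: unprepared food → 6.75% → $0.250425
Camping tent (2-person) $273.05: sports equipment → 8.5% + 1% surcharge = 9.5% → $25.93975
Adhesive bandages $6.32: nonprescription drugs → 0% → $0.00
Unrounded tax sum = $27.270175 → $27.27

$27.27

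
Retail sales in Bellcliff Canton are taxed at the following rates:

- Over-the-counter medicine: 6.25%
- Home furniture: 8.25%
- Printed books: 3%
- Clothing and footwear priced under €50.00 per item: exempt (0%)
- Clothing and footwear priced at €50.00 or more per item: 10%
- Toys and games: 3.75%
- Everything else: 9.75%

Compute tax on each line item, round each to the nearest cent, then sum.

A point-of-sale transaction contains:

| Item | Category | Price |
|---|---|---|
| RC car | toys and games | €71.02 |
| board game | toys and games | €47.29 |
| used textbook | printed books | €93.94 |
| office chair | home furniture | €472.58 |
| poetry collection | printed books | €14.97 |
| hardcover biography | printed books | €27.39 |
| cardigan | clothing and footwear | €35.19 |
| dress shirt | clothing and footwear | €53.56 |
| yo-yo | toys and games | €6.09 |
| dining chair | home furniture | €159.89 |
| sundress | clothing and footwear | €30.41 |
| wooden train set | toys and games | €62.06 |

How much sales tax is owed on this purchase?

RC car €71.02: toys and games → 3.75% → €2.66
Board game €47.29: toys and games → 3.75% → €1.77
Used textbook €93.94: printed books → 3% → €2.82
Office chair €472.58: home furniture → 8.25% → €38.99
Poetry collection €14.97: printed books → 3% → €0.45
Hardcover biography €27.39: printed books → 3% → €0.82
Cardigan €35.19: clothing and footwear, under €50.00 → 0% → €0.00
Dress shirt €53.56: clothing and footwear, €50.00 or more → 10% → €5.36
Yo-yo €6.09: toys and games → 3.75% → €0.23
Dining chair €159.89: home furniture → 8.25% → €13.19
Sundress €30.41: clothing and footwear, under €50.00 → 0% → €0.00
Wooden train set €62.06: toys and games → 3.75% → €2.33
Total tax = €2.66 + €1.77 + €2.82 + €38.99 + €0.45 + €0.82 + €5.36 + €0.23 + €13.19 + €2.33 = €68.62

€68.62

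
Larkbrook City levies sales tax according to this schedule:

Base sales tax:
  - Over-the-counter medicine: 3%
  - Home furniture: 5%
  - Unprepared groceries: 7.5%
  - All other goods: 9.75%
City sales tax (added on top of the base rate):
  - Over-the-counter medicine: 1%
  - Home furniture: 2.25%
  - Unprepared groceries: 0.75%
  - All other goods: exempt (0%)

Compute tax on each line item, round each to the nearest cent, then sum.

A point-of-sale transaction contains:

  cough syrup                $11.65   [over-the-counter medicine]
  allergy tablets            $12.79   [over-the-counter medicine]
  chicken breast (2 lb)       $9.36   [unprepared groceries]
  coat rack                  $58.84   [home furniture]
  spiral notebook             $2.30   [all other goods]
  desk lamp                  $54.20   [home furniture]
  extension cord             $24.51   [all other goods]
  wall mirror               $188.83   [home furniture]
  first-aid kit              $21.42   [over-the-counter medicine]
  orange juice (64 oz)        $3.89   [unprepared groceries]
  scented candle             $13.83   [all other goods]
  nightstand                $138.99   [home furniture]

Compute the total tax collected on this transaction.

Cough syrup $11.65: over-the-counter medicine → 3% + 1% city = 4% → $0.47
Allergy tablets $12.79: over-the-counter medicine → 3% + 1% city = 4% → $0.51
Chicken breast (2 lb) $9.36: unprepared groceries → 7.5% + 0.75% city = 8.25% → $0.77
Coat rack $58.84: home furniture → 5% + 2.25% city = 7.25% → $4.27
Spiral notebook $2.30: all other goods → 9.75% + 0% city = 9.75% → $0.22
Desk lamp $54.20: home furniture → 5% + 2.25% city = 7.25% → $3.93
Extension cord $24.51: all other goods → 9.75% + 0% city = 9.75% → $2.39
Wall mirror $188.83: home furniture → 5% + 2.25% city = 7.25% → $13.69
First-aid kit $21.42: over-the-counter medicine → 3% + 1% city = 4% → $0.86
Orange juice (64 oz) $3.89: unprepared groceries → 7.5% + 0.75% city = 8.25% → $0.32
Scented candle $13.83: all other goods → 9.75% + 0% city = 9.75% → $1.35
Nightstand $138.99: home furniture → 5% + 2.25% city = 7.25% → $10.08
Total tax = $0.47 + $0.51 + $0.77 + $4.27 + $0.22 + $3.93 + $2.39 + $13.69 + $0.86 + $0.32 + $1.35 + $10.08 = $38.86

$38.86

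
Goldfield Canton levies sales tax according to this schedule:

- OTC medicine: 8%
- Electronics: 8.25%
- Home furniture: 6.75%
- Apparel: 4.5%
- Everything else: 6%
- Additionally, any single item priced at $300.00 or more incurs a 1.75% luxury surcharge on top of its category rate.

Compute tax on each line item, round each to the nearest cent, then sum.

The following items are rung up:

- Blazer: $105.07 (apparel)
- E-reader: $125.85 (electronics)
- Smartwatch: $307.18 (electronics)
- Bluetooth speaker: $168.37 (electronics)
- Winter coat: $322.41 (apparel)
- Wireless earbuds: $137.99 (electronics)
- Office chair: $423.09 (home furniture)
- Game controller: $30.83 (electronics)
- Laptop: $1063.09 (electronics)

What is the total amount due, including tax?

$2919.94

Blazer $105.07: apparel → 4.5% → $4.73
E-reader $125.85: electronics → 8.25% → $10.38
Smartwatch $307.18: electronics → 8.25% + 1.75% surcharge = 10% → $30.72
Bluetooth speaker $168.37: electronics → 8.25% → $13.89
Winter coat $322.41: apparel → 4.5% + 1.75% surcharge = 6.25% → $20.15
Wireless earbuds $137.99: electronics → 8.25% → $11.38
Office chair $423.09: home furniture → 6.75% + 1.75% surcharge = 8.5% → $35.96
Game controller $30.83: electronics → 8.25% → $2.54
Laptop $1063.09: electronics → 8.25% + 1.75% surcharge = 10% → $106.31
Subtotal = $2683.88; tax = $236.06; total due = $2919.94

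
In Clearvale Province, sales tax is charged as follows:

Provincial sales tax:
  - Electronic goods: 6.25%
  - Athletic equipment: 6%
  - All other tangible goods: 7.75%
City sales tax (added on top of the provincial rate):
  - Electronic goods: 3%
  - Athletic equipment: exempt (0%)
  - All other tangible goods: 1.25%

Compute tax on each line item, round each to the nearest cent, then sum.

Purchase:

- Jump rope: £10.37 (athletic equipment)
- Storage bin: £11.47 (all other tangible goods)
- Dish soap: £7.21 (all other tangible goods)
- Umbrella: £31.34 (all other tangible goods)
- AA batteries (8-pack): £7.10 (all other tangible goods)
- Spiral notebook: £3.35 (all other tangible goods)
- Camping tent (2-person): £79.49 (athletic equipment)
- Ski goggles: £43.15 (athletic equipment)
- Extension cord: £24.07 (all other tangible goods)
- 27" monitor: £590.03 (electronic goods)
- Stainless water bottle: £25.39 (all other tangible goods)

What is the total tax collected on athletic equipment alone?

£7.98

Jump rope £10.37: athletic equipment → 6% + 0% city = 6% → £0.62
Camping tent (2-person) £79.49: athletic equipment → 6% + 0% city = 6% → £4.77
Ski goggles £43.15: athletic equipment → 6% + 0% city = 6% → £2.59
Tax on athletic equipment = £0.62 + £4.77 + £2.59 = £7.98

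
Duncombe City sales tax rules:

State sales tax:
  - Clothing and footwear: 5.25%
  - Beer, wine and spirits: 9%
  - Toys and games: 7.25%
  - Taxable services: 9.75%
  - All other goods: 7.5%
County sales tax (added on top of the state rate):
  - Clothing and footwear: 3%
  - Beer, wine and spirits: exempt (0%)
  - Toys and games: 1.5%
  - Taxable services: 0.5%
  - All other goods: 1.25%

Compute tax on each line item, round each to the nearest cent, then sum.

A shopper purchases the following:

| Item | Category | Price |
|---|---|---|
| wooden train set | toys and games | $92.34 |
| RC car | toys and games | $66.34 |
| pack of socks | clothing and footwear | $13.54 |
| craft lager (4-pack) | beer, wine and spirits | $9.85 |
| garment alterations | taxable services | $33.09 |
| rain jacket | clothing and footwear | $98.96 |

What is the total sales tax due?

$27.44

Wooden train set $92.34: toys and games → 7.25% + 1.5% county = 8.75% → $8.08
RC car $66.34: toys and games → 7.25% + 1.5% county = 8.75% → $5.80
Pack of socks $13.54: clothing and footwear → 5.25% + 3% county = 8.25% → $1.12
Craft lager (4-pack) $9.85: beer, wine and spirits → 9% + 0% county = 9% → $0.89
Garment alterations $33.09: taxable services → 9.75% + 0.5% county = 10.25% → $3.39
Rain jacket $98.96: clothing and footwear → 5.25% + 3% county = 8.25% → $8.16
Total tax = $8.08 + $5.80 + $1.12 + $0.89 + $3.39 + $8.16 = $27.44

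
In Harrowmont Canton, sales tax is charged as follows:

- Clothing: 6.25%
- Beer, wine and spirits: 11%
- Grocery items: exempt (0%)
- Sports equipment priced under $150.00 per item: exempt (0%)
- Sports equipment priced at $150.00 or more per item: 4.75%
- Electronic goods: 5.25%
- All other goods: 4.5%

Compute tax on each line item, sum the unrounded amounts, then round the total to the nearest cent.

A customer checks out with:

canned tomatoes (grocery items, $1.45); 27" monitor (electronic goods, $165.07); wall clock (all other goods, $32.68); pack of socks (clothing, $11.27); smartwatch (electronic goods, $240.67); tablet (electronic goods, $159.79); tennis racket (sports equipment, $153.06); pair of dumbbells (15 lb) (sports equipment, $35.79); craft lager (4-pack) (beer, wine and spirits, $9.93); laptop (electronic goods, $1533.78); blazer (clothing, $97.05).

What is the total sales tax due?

Canned tomatoes $1.45: grocery items → 0% → $0.00
27" monitor $165.07: electronic goods → 5.25% → $8.666175
Wall clock $32.68: all other goods → 4.5% → $1.4706
Pack of socks $11.27: clothing → 6.25% → $0.704375
Smartwatch $240.67: electronic goods → 5.25% → $12.635175
Tablet $159.79: electronic goods → 5.25% → $8.388975
Tennis racket $153.06: sports equipment, $150.00 or more → 4.75% → $7.27035
Pair of dumbbells (15 lb) $35.79: sports equipment, under $150.00 → 0% → $0.00
Craft lager (4-pack) $9.93: beer, wine and spirits → 11% → $1.0923
Laptop $1533.78: electronic goods → 5.25% → $80.52345
Blazer $97.05: clothing → 6.25% → $6.065625
Unrounded tax sum = $126.817025 → $126.82

$126.82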